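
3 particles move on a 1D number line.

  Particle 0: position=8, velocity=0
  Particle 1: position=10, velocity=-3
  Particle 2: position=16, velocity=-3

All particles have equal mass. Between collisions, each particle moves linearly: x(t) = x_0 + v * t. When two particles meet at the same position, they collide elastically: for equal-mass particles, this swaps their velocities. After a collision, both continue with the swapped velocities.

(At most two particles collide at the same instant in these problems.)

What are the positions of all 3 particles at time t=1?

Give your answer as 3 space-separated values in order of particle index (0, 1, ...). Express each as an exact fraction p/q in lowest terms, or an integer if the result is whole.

Collision at t=2/3: particles 0 and 1 swap velocities; positions: p0=8 p1=8 p2=14; velocities now: v0=-3 v1=0 v2=-3
Advance to t=1 (no further collisions before then); velocities: v0=-3 v1=0 v2=-3; positions = 7 8 13

Answer: 7 8 13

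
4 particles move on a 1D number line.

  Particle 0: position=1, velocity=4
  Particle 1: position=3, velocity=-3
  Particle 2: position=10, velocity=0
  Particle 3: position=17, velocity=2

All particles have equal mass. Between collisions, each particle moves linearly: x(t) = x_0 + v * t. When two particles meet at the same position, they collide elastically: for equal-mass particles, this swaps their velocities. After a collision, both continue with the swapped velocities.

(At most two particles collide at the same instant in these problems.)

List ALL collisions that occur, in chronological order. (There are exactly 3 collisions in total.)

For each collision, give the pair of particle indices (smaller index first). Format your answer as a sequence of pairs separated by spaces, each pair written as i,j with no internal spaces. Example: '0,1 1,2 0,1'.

Collision at t=2/7: particles 0 and 1 swap velocities; positions: p0=15/7 p1=15/7 p2=10 p3=123/7; velocities now: v0=-3 v1=4 v2=0 v3=2
Collision at t=9/4: particles 1 and 2 swap velocities; positions: p0=-15/4 p1=10 p2=10 p3=43/2; velocities now: v0=-3 v1=0 v2=4 v3=2
Collision at t=8: particles 2 and 3 swap velocities; positions: p0=-21 p1=10 p2=33 p3=33; velocities now: v0=-3 v1=0 v2=2 v3=4

Answer: 0,1 1,2 2,3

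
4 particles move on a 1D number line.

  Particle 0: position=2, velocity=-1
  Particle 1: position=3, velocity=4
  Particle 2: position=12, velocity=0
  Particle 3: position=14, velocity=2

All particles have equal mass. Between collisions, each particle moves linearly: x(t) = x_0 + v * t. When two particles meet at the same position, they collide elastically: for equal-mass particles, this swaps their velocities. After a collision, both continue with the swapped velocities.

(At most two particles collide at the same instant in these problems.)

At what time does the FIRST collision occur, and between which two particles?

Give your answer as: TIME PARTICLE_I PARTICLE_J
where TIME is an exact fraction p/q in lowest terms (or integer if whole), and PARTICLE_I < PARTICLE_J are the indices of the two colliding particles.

Pair (0,1): pos 2,3 vel -1,4 -> not approaching (rel speed -5 <= 0)
Pair (1,2): pos 3,12 vel 4,0 -> gap=9, closing at 4/unit, collide at t=9/4
Pair (2,3): pos 12,14 vel 0,2 -> not approaching (rel speed -2 <= 0)
Earliest collision: t=9/4 between 1 and 2

Answer: 9/4 1 2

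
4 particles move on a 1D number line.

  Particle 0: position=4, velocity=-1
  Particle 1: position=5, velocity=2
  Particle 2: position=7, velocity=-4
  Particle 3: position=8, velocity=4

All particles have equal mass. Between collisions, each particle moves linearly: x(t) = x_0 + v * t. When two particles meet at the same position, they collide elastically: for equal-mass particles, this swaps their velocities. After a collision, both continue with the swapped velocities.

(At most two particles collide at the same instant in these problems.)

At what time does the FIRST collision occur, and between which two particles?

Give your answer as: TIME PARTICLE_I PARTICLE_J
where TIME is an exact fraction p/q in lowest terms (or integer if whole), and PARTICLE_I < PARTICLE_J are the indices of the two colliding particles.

Answer: 1/3 1 2

Derivation:
Pair (0,1): pos 4,5 vel -1,2 -> not approaching (rel speed -3 <= 0)
Pair (1,2): pos 5,7 vel 2,-4 -> gap=2, closing at 6/unit, collide at t=1/3
Pair (2,3): pos 7,8 vel -4,4 -> not approaching (rel speed -8 <= 0)
Earliest collision: t=1/3 between 1 and 2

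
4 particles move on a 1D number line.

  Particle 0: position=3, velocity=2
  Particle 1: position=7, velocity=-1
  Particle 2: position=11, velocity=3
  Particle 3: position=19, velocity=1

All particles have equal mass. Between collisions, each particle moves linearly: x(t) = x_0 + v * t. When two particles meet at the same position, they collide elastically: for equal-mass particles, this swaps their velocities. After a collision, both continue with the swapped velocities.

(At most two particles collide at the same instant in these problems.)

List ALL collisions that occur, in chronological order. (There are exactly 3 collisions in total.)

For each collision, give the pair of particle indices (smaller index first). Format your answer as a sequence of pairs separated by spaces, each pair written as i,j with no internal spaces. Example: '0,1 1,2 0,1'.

Collision at t=4/3: particles 0 and 1 swap velocities; positions: p0=17/3 p1=17/3 p2=15 p3=61/3; velocities now: v0=-1 v1=2 v2=3 v3=1
Collision at t=4: particles 2 and 3 swap velocities; positions: p0=3 p1=11 p2=23 p3=23; velocities now: v0=-1 v1=2 v2=1 v3=3
Collision at t=16: particles 1 and 2 swap velocities; positions: p0=-9 p1=35 p2=35 p3=59; velocities now: v0=-1 v1=1 v2=2 v3=3

Answer: 0,1 2,3 1,2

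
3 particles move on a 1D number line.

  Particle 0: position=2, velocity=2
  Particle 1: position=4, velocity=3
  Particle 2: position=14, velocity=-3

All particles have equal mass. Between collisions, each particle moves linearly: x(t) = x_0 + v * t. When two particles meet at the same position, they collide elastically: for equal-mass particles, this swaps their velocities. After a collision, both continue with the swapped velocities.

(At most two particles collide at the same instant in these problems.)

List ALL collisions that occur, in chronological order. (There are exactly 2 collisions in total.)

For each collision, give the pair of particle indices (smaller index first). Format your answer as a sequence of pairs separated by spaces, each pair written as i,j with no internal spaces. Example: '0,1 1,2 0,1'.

Collision at t=5/3: particles 1 and 2 swap velocities; positions: p0=16/3 p1=9 p2=9; velocities now: v0=2 v1=-3 v2=3
Collision at t=12/5: particles 0 and 1 swap velocities; positions: p0=34/5 p1=34/5 p2=56/5; velocities now: v0=-3 v1=2 v2=3

Answer: 1,2 0,1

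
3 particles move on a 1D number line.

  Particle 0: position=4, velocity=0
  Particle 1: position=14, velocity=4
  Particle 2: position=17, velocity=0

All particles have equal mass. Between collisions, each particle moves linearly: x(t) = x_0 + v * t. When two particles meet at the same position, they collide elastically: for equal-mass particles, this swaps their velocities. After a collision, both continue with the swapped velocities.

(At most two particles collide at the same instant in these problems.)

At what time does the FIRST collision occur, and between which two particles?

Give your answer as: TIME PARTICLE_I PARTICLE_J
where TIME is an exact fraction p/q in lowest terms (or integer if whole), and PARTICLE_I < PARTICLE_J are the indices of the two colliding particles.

Pair (0,1): pos 4,14 vel 0,4 -> not approaching (rel speed -4 <= 0)
Pair (1,2): pos 14,17 vel 4,0 -> gap=3, closing at 4/unit, collide at t=3/4
Earliest collision: t=3/4 between 1 and 2

Answer: 3/4 1 2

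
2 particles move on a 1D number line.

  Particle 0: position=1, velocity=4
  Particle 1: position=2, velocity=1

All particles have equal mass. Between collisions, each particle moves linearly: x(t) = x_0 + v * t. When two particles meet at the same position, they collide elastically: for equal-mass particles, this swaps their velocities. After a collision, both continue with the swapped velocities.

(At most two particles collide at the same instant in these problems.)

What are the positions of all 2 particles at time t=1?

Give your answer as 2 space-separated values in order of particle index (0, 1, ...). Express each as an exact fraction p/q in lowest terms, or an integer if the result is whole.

Collision at t=1/3: particles 0 and 1 swap velocities; positions: p0=7/3 p1=7/3; velocities now: v0=1 v1=4
Advance to t=1 (no further collisions before then); velocities: v0=1 v1=4; positions = 3 5

Answer: 3 5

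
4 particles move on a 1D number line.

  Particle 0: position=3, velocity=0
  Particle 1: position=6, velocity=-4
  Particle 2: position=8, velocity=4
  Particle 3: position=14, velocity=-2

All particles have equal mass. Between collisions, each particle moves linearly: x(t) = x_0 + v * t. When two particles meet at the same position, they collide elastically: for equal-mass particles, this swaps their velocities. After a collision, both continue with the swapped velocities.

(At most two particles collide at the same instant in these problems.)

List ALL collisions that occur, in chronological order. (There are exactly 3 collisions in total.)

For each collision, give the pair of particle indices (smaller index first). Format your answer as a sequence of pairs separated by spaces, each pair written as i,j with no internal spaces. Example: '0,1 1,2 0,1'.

Collision at t=3/4: particles 0 and 1 swap velocities; positions: p0=3 p1=3 p2=11 p3=25/2; velocities now: v0=-4 v1=0 v2=4 v3=-2
Collision at t=1: particles 2 and 3 swap velocities; positions: p0=2 p1=3 p2=12 p3=12; velocities now: v0=-4 v1=0 v2=-2 v3=4
Collision at t=11/2: particles 1 and 2 swap velocities; positions: p0=-16 p1=3 p2=3 p3=30; velocities now: v0=-4 v1=-2 v2=0 v3=4

Answer: 0,1 2,3 1,2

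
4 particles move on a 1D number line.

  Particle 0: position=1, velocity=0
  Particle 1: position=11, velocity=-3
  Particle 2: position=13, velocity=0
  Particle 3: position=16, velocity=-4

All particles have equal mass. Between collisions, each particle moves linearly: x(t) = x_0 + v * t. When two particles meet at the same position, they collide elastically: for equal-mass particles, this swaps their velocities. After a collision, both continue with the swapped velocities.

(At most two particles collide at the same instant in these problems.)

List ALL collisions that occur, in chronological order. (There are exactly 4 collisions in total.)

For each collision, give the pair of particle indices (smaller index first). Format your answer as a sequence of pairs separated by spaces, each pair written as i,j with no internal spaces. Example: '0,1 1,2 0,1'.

Answer: 2,3 0,1 1,2 0,1

Derivation:
Collision at t=3/4: particles 2 and 3 swap velocities; positions: p0=1 p1=35/4 p2=13 p3=13; velocities now: v0=0 v1=-3 v2=-4 v3=0
Collision at t=10/3: particles 0 and 1 swap velocities; positions: p0=1 p1=1 p2=8/3 p3=13; velocities now: v0=-3 v1=0 v2=-4 v3=0
Collision at t=15/4: particles 1 and 2 swap velocities; positions: p0=-1/4 p1=1 p2=1 p3=13; velocities now: v0=-3 v1=-4 v2=0 v3=0
Collision at t=5: particles 0 and 1 swap velocities; positions: p0=-4 p1=-4 p2=1 p3=13; velocities now: v0=-4 v1=-3 v2=0 v3=0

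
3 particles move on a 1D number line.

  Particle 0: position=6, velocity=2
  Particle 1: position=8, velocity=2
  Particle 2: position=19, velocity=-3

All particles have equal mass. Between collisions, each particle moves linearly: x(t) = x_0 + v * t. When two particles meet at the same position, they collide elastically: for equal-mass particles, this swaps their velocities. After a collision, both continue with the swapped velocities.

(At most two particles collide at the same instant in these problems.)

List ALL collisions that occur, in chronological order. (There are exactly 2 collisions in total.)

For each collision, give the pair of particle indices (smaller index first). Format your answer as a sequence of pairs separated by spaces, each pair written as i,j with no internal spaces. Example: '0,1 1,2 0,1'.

Collision at t=11/5: particles 1 and 2 swap velocities; positions: p0=52/5 p1=62/5 p2=62/5; velocities now: v0=2 v1=-3 v2=2
Collision at t=13/5: particles 0 and 1 swap velocities; positions: p0=56/5 p1=56/5 p2=66/5; velocities now: v0=-3 v1=2 v2=2

Answer: 1,2 0,1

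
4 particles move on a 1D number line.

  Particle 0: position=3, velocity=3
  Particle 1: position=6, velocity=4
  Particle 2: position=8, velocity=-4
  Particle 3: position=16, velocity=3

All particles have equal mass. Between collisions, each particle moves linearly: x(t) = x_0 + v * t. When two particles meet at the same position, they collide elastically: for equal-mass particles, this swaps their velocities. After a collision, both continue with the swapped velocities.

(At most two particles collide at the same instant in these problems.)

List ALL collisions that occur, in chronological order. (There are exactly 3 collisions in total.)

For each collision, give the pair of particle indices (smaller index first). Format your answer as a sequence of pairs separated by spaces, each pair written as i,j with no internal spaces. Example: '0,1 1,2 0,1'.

Answer: 1,2 0,1 2,3

Derivation:
Collision at t=1/4: particles 1 and 2 swap velocities; positions: p0=15/4 p1=7 p2=7 p3=67/4; velocities now: v0=3 v1=-4 v2=4 v3=3
Collision at t=5/7: particles 0 and 1 swap velocities; positions: p0=36/7 p1=36/7 p2=62/7 p3=127/7; velocities now: v0=-4 v1=3 v2=4 v3=3
Collision at t=10: particles 2 and 3 swap velocities; positions: p0=-32 p1=33 p2=46 p3=46; velocities now: v0=-4 v1=3 v2=3 v3=4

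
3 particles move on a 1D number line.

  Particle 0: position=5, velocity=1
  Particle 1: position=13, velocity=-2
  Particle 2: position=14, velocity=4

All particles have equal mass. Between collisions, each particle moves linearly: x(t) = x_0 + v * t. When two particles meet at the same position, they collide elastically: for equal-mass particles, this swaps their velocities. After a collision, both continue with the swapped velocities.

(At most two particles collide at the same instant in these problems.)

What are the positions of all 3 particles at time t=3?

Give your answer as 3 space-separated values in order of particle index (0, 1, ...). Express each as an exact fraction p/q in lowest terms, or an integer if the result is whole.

Collision at t=8/3: particles 0 and 1 swap velocities; positions: p0=23/3 p1=23/3 p2=74/3; velocities now: v0=-2 v1=1 v2=4
Advance to t=3 (no further collisions before then); velocities: v0=-2 v1=1 v2=4; positions = 7 8 26

Answer: 7 8 26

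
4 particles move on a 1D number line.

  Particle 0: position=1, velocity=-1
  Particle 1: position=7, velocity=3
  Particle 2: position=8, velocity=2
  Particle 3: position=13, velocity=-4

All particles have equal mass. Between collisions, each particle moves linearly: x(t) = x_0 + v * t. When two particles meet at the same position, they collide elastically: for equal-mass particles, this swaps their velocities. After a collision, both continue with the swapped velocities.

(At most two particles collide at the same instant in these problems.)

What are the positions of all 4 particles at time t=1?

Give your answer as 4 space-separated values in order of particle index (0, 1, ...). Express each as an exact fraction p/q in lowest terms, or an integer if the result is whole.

Answer: 0 9 10 10

Derivation:
Collision at t=5/6: particles 2 and 3 swap velocities; positions: p0=1/6 p1=19/2 p2=29/3 p3=29/3; velocities now: v0=-1 v1=3 v2=-4 v3=2
Collision at t=6/7: particles 1 and 2 swap velocities; positions: p0=1/7 p1=67/7 p2=67/7 p3=68/7; velocities now: v0=-1 v1=-4 v2=3 v3=2
Collision at t=1: particles 2 and 3 swap velocities; positions: p0=0 p1=9 p2=10 p3=10; velocities now: v0=-1 v1=-4 v2=2 v3=3
Advance to t=1 (no further collisions before then); velocities: v0=-1 v1=-4 v2=2 v3=3; positions = 0 9 10 10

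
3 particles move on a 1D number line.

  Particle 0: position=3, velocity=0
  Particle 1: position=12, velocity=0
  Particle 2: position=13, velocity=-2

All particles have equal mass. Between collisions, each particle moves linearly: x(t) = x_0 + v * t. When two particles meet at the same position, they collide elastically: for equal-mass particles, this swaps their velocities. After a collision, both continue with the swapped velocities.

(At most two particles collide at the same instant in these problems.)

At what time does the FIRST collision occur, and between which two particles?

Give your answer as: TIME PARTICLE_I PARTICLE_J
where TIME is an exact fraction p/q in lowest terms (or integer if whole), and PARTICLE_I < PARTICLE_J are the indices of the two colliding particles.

Pair (0,1): pos 3,12 vel 0,0 -> not approaching (rel speed 0 <= 0)
Pair (1,2): pos 12,13 vel 0,-2 -> gap=1, closing at 2/unit, collide at t=1/2
Earliest collision: t=1/2 between 1 and 2

Answer: 1/2 1 2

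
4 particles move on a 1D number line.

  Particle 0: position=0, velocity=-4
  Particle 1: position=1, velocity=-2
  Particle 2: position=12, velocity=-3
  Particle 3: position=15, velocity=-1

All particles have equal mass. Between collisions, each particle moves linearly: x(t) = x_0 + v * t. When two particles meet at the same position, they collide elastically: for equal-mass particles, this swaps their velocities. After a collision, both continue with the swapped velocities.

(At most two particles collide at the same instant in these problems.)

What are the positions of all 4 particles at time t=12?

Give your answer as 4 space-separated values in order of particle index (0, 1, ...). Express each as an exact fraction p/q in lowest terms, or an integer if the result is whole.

Collision at t=11: particles 1 and 2 swap velocities; positions: p0=-44 p1=-21 p2=-21 p3=4; velocities now: v0=-4 v1=-3 v2=-2 v3=-1
Advance to t=12 (no further collisions before then); velocities: v0=-4 v1=-3 v2=-2 v3=-1; positions = -48 -24 -23 3

Answer: -48 -24 -23 3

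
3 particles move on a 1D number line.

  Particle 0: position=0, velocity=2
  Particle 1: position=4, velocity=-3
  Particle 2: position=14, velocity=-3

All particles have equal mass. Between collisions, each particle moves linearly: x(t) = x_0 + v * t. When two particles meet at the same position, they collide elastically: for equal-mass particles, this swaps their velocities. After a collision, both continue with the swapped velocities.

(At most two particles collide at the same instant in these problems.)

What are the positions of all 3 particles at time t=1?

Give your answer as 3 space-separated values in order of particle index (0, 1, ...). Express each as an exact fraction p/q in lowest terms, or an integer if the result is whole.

Collision at t=4/5: particles 0 and 1 swap velocities; positions: p0=8/5 p1=8/5 p2=58/5; velocities now: v0=-3 v1=2 v2=-3
Advance to t=1 (no further collisions before then); velocities: v0=-3 v1=2 v2=-3; positions = 1 2 11

Answer: 1 2 11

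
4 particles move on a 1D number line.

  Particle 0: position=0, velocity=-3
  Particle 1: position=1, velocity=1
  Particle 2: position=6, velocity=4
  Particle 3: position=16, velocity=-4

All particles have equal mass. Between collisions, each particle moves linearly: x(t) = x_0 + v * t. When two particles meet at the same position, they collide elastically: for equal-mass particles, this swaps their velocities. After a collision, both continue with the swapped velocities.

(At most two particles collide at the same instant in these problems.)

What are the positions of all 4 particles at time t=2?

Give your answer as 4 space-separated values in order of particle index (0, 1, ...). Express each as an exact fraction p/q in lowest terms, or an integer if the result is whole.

Answer: -6 3 8 14

Derivation:
Collision at t=5/4: particles 2 and 3 swap velocities; positions: p0=-15/4 p1=9/4 p2=11 p3=11; velocities now: v0=-3 v1=1 v2=-4 v3=4
Advance to t=2 (no further collisions before then); velocities: v0=-3 v1=1 v2=-4 v3=4; positions = -6 3 8 14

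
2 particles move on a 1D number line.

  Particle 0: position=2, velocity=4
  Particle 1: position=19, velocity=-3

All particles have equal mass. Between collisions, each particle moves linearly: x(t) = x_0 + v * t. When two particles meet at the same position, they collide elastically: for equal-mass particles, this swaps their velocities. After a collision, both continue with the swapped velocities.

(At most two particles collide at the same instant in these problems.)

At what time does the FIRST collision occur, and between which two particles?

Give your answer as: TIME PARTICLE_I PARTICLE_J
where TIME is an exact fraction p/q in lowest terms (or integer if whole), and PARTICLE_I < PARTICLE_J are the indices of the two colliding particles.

Answer: 17/7 0 1

Derivation:
Pair (0,1): pos 2,19 vel 4,-3 -> gap=17, closing at 7/unit, collide at t=17/7
Earliest collision: t=17/7 between 0 and 1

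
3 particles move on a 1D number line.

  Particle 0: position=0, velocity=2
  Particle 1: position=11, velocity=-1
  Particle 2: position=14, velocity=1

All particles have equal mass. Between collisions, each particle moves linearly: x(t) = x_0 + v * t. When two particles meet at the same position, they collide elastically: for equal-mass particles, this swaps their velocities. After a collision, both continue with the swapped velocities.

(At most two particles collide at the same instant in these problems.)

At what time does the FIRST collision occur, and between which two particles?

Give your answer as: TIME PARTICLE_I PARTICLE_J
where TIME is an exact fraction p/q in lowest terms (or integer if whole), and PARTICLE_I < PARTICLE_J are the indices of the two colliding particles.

Answer: 11/3 0 1

Derivation:
Pair (0,1): pos 0,11 vel 2,-1 -> gap=11, closing at 3/unit, collide at t=11/3
Pair (1,2): pos 11,14 vel -1,1 -> not approaching (rel speed -2 <= 0)
Earliest collision: t=11/3 between 0 and 1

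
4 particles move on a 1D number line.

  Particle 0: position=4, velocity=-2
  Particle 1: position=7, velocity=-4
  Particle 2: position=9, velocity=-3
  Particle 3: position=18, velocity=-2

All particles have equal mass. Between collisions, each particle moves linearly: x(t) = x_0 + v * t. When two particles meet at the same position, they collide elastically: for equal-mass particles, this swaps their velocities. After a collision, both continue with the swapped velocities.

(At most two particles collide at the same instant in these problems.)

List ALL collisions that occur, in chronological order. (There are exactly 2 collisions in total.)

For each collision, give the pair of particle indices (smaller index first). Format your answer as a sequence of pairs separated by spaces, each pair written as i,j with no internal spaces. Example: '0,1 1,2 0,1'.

Collision at t=3/2: particles 0 and 1 swap velocities; positions: p0=1 p1=1 p2=9/2 p3=15; velocities now: v0=-4 v1=-2 v2=-3 v3=-2
Collision at t=5: particles 1 and 2 swap velocities; positions: p0=-13 p1=-6 p2=-6 p3=8; velocities now: v0=-4 v1=-3 v2=-2 v3=-2

Answer: 0,1 1,2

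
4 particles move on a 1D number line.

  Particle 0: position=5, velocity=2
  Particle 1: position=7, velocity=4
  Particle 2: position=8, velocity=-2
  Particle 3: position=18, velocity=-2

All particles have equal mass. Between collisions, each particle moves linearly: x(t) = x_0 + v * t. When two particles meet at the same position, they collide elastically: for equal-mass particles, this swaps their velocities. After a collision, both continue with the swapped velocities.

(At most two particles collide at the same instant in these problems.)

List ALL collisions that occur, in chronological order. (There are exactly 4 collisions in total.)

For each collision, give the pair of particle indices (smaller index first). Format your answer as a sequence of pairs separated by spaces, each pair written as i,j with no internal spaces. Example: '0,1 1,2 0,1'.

Answer: 1,2 0,1 2,3 1,2

Derivation:
Collision at t=1/6: particles 1 and 2 swap velocities; positions: p0=16/3 p1=23/3 p2=23/3 p3=53/3; velocities now: v0=2 v1=-2 v2=4 v3=-2
Collision at t=3/4: particles 0 and 1 swap velocities; positions: p0=13/2 p1=13/2 p2=10 p3=33/2; velocities now: v0=-2 v1=2 v2=4 v3=-2
Collision at t=11/6: particles 2 and 3 swap velocities; positions: p0=13/3 p1=26/3 p2=43/3 p3=43/3; velocities now: v0=-2 v1=2 v2=-2 v3=4
Collision at t=13/4: particles 1 and 2 swap velocities; positions: p0=3/2 p1=23/2 p2=23/2 p3=20; velocities now: v0=-2 v1=-2 v2=2 v3=4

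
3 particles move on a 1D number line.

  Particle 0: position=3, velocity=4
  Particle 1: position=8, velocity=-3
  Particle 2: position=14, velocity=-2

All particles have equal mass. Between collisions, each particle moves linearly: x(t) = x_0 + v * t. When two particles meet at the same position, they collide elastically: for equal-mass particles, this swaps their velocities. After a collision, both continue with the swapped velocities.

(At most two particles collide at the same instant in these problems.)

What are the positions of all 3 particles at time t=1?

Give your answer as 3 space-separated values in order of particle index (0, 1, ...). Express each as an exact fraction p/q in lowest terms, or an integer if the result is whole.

Answer: 5 7 12

Derivation:
Collision at t=5/7: particles 0 and 1 swap velocities; positions: p0=41/7 p1=41/7 p2=88/7; velocities now: v0=-3 v1=4 v2=-2
Advance to t=1 (no further collisions before then); velocities: v0=-3 v1=4 v2=-2; positions = 5 7 12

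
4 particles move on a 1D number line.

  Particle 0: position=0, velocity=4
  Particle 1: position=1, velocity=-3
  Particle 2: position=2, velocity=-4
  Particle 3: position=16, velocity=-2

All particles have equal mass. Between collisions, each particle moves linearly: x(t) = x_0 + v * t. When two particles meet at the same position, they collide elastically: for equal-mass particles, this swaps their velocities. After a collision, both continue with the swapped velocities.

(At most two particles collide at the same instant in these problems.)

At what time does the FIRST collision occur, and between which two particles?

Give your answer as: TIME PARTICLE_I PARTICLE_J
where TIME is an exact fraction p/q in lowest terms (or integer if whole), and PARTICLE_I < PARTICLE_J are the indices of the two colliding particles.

Pair (0,1): pos 0,1 vel 4,-3 -> gap=1, closing at 7/unit, collide at t=1/7
Pair (1,2): pos 1,2 vel -3,-4 -> gap=1, closing at 1/unit, collide at t=1
Pair (2,3): pos 2,16 vel -4,-2 -> not approaching (rel speed -2 <= 0)
Earliest collision: t=1/7 between 0 and 1

Answer: 1/7 0 1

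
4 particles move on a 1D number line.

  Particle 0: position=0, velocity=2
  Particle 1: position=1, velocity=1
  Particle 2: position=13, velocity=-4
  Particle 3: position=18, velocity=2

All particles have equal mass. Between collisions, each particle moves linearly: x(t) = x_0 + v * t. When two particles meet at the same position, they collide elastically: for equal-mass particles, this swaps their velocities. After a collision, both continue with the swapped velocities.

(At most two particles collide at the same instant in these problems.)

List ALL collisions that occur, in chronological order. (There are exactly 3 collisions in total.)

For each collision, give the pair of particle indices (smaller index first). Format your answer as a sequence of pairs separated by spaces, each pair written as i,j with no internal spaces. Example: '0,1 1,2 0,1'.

Collision at t=1: particles 0 and 1 swap velocities; positions: p0=2 p1=2 p2=9 p3=20; velocities now: v0=1 v1=2 v2=-4 v3=2
Collision at t=13/6: particles 1 and 2 swap velocities; positions: p0=19/6 p1=13/3 p2=13/3 p3=67/3; velocities now: v0=1 v1=-4 v2=2 v3=2
Collision at t=12/5: particles 0 and 1 swap velocities; positions: p0=17/5 p1=17/5 p2=24/5 p3=114/5; velocities now: v0=-4 v1=1 v2=2 v3=2

Answer: 0,1 1,2 0,1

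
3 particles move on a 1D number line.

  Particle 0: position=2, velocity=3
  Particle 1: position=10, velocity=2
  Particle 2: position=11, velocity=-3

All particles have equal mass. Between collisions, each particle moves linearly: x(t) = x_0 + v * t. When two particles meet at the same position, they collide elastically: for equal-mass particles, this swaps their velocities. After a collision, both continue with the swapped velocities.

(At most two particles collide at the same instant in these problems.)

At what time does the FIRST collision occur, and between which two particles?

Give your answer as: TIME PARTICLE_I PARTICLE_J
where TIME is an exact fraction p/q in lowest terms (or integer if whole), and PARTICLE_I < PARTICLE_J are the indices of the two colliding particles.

Answer: 1/5 1 2

Derivation:
Pair (0,1): pos 2,10 vel 3,2 -> gap=8, closing at 1/unit, collide at t=8
Pair (1,2): pos 10,11 vel 2,-3 -> gap=1, closing at 5/unit, collide at t=1/5
Earliest collision: t=1/5 between 1 and 2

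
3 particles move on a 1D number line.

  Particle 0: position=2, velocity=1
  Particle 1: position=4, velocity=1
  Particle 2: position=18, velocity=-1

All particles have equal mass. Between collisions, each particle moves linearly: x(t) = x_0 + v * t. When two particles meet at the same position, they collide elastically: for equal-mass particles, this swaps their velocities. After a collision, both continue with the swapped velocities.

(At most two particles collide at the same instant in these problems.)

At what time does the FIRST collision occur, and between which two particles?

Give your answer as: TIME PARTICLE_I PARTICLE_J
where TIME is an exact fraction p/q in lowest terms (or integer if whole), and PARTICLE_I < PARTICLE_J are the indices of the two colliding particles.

Pair (0,1): pos 2,4 vel 1,1 -> not approaching (rel speed 0 <= 0)
Pair (1,2): pos 4,18 vel 1,-1 -> gap=14, closing at 2/unit, collide at t=7
Earliest collision: t=7 between 1 and 2

Answer: 7 1 2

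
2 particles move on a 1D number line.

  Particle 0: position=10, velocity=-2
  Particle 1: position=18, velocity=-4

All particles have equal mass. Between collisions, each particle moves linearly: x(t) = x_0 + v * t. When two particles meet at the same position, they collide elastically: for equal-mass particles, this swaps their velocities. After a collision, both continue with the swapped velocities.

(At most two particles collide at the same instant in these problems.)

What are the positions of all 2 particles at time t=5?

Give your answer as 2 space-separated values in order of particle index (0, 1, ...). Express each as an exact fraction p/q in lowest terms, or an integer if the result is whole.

Collision at t=4: particles 0 and 1 swap velocities; positions: p0=2 p1=2; velocities now: v0=-4 v1=-2
Advance to t=5 (no further collisions before then); velocities: v0=-4 v1=-2; positions = -2 0

Answer: -2 0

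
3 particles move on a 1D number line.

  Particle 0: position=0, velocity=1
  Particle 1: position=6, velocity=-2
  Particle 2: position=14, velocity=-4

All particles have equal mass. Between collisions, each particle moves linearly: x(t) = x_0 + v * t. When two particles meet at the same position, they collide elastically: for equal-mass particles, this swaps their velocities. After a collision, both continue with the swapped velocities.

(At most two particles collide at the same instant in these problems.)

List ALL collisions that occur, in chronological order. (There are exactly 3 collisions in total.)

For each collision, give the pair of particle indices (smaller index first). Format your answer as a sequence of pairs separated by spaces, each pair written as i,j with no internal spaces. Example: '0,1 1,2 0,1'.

Answer: 0,1 1,2 0,1

Derivation:
Collision at t=2: particles 0 and 1 swap velocities; positions: p0=2 p1=2 p2=6; velocities now: v0=-2 v1=1 v2=-4
Collision at t=14/5: particles 1 and 2 swap velocities; positions: p0=2/5 p1=14/5 p2=14/5; velocities now: v0=-2 v1=-4 v2=1
Collision at t=4: particles 0 and 1 swap velocities; positions: p0=-2 p1=-2 p2=4; velocities now: v0=-4 v1=-2 v2=1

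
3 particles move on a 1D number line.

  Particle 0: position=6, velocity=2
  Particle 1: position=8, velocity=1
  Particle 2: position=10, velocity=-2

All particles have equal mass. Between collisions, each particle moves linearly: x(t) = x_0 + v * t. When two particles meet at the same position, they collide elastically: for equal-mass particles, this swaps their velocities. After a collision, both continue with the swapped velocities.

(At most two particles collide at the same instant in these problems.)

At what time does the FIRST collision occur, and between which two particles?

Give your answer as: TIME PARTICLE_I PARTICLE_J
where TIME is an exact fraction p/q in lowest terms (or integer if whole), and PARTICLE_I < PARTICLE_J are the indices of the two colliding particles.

Pair (0,1): pos 6,8 vel 2,1 -> gap=2, closing at 1/unit, collide at t=2
Pair (1,2): pos 8,10 vel 1,-2 -> gap=2, closing at 3/unit, collide at t=2/3
Earliest collision: t=2/3 between 1 and 2

Answer: 2/3 1 2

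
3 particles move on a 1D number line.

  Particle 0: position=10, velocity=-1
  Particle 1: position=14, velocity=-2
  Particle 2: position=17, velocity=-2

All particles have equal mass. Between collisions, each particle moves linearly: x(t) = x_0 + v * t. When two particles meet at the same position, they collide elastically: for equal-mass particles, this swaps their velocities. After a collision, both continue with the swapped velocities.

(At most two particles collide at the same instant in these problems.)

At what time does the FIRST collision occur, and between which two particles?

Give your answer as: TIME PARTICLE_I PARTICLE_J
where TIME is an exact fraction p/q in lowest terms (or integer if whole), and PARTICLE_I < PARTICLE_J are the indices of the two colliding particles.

Answer: 4 0 1

Derivation:
Pair (0,1): pos 10,14 vel -1,-2 -> gap=4, closing at 1/unit, collide at t=4
Pair (1,2): pos 14,17 vel -2,-2 -> not approaching (rel speed 0 <= 0)
Earliest collision: t=4 between 0 and 1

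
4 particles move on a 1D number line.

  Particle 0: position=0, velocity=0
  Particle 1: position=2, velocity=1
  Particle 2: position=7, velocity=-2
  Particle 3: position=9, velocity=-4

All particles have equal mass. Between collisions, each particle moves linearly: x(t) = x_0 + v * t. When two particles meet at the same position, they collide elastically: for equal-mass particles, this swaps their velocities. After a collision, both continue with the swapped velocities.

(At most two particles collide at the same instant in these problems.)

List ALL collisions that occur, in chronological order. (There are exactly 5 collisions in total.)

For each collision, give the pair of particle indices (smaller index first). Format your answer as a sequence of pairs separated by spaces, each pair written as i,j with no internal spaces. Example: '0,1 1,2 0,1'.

Answer: 2,3 1,2 2,3 0,1 1,2

Derivation:
Collision at t=1: particles 2 and 3 swap velocities; positions: p0=0 p1=3 p2=5 p3=5; velocities now: v0=0 v1=1 v2=-4 v3=-2
Collision at t=7/5: particles 1 and 2 swap velocities; positions: p0=0 p1=17/5 p2=17/5 p3=21/5; velocities now: v0=0 v1=-4 v2=1 v3=-2
Collision at t=5/3: particles 2 and 3 swap velocities; positions: p0=0 p1=7/3 p2=11/3 p3=11/3; velocities now: v0=0 v1=-4 v2=-2 v3=1
Collision at t=9/4: particles 0 and 1 swap velocities; positions: p0=0 p1=0 p2=5/2 p3=17/4; velocities now: v0=-4 v1=0 v2=-2 v3=1
Collision at t=7/2: particles 1 and 2 swap velocities; positions: p0=-5 p1=0 p2=0 p3=11/2; velocities now: v0=-4 v1=-2 v2=0 v3=1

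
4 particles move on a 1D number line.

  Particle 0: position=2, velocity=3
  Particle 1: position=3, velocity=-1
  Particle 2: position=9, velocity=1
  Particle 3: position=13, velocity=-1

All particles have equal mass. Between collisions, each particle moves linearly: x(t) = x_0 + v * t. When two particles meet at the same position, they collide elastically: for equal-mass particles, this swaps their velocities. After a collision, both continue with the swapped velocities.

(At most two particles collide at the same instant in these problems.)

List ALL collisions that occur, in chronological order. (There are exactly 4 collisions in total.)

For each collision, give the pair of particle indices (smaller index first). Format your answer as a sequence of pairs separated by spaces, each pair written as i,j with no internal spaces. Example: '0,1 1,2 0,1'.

Answer: 0,1 2,3 1,2 2,3

Derivation:
Collision at t=1/4: particles 0 and 1 swap velocities; positions: p0=11/4 p1=11/4 p2=37/4 p3=51/4; velocities now: v0=-1 v1=3 v2=1 v3=-1
Collision at t=2: particles 2 and 3 swap velocities; positions: p0=1 p1=8 p2=11 p3=11; velocities now: v0=-1 v1=3 v2=-1 v3=1
Collision at t=11/4: particles 1 and 2 swap velocities; positions: p0=1/4 p1=41/4 p2=41/4 p3=47/4; velocities now: v0=-1 v1=-1 v2=3 v3=1
Collision at t=7/2: particles 2 and 3 swap velocities; positions: p0=-1/2 p1=19/2 p2=25/2 p3=25/2; velocities now: v0=-1 v1=-1 v2=1 v3=3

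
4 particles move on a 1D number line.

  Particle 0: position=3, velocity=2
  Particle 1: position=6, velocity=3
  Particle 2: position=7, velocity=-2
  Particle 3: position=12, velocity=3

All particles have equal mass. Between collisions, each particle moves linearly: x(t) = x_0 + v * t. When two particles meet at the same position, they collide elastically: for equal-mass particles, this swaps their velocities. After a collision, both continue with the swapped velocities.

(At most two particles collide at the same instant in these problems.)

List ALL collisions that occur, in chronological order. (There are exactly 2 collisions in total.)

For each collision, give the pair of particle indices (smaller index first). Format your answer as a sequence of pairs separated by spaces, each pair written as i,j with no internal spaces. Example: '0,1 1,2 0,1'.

Answer: 1,2 0,1

Derivation:
Collision at t=1/5: particles 1 and 2 swap velocities; positions: p0=17/5 p1=33/5 p2=33/5 p3=63/5; velocities now: v0=2 v1=-2 v2=3 v3=3
Collision at t=1: particles 0 and 1 swap velocities; positions: p0=5 p1=5 p2=9 p3=15; velocities now: v0=-2 v1=2 v2=3 v3=3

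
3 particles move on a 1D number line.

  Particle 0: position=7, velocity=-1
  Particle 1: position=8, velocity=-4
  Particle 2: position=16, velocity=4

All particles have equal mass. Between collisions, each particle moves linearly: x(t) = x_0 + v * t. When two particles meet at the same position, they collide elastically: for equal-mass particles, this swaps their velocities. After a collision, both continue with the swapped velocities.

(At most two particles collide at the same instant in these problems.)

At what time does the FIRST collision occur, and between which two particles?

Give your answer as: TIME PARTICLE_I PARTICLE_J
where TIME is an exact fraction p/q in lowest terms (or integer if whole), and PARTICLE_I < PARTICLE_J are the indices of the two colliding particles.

Pair (0,1): pos 7,8 vel -1,-4 -> gap=1, closing at 3/unit, collide at t=1/3
Pair (1,2): pos 8,16 vel -4,4 -> not approaching (rel speed -8 <= 0)
Earliest collision: t=1/3 between 0 and 1

Answer: 1/3 0 1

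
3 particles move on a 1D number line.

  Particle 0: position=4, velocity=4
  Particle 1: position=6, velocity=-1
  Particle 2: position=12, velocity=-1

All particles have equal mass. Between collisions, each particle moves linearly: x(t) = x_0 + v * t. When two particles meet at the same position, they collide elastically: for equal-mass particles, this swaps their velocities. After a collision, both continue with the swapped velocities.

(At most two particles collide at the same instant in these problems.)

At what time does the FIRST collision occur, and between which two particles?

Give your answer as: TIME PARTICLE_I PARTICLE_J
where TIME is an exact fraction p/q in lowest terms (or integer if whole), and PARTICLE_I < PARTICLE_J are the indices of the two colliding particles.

Answer: 2/5 0 1

Derivation:
Pair (0,1): pos 4,6 vel 4,-1 -> gap=2, closing at 5/unit, collide at t=2/5
Pair (1,2): pos 6,12 vel -1,-1 -> not approaching (rel speed 0 <= 0)
Earliest collision: t=2/5 between 0 and 1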